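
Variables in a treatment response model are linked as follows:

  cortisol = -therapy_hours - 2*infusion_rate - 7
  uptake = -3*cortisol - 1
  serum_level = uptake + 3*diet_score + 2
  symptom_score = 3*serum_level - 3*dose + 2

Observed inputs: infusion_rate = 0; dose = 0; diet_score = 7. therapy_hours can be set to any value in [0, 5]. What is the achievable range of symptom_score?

Substituting into the cortisol equation gives cortisol = -therapy_hours - 7.
uptake becomes 3*therapy_hours + 20.
Substituting into the serum_level equation gives serum_level = 3*therapy_hours + 43.
Substituting into the symptom_score equation gives symptom_score = 9*therapy_hours + 131.
Linear in therapy_hours, so extremes are at the endpoints: therapy_hours = 0 gives symptom_score = 131; therapy_hours = 5 gives symptom_score = 176.

131 to 176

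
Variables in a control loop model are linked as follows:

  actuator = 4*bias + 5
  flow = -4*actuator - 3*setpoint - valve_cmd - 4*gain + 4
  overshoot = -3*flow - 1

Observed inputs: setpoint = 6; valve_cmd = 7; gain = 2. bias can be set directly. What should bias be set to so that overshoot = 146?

bias = 0

Substituting into the flow equation gives flow = -16*bias - 49.
Substituting into the overshoot equation gives overshoot = 48*bias + 146.
Solve 48*bias + 146 = 146: bias = (146 - 146) / 48 = 0.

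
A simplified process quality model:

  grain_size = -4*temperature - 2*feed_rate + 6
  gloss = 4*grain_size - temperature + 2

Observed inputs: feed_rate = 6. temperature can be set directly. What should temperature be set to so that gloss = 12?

Substituting into the grain_size equation gives grain_size = -4*temperature - 6.
So gloss = -17*temperature - 22.
Solve -17*temperature - 22 = 12: temperature = (12 + 22) / -17 = -2.

temperature = -2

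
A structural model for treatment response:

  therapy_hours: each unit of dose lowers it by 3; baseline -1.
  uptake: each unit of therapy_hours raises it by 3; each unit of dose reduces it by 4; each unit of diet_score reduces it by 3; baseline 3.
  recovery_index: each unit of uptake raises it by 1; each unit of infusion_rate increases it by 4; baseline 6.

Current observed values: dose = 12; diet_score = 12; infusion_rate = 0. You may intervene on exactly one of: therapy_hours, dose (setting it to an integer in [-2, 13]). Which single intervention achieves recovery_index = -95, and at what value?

Intervening on therapy_hours: recovery_index = 3*therapy_hours - 75. Reaching -95 requires therapy_hours = -20/3, not an integer.
Intervening on dose: with other inputs at their observed values, recovery_index = -13*dose - 30. Solving for -95 gives dose = 5, within [-2, 13].

set dose = 5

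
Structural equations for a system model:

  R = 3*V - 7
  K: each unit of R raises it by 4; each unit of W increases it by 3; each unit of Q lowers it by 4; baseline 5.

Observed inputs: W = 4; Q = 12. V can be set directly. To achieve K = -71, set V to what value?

V = -1

Substituting into the K equation gives K = 12*V - 59.
Solve 12*V - 59 = -71: V = (-71 + 59) / 12 = -1.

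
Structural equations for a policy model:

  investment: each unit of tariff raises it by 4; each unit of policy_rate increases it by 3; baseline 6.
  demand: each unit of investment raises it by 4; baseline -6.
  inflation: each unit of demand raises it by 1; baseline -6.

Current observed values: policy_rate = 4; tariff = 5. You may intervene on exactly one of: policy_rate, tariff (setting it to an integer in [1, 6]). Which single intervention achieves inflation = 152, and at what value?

set policy_rate = 5

Intervening on policy_rate: with other inputs at their observed values, inflation = 12*policy_rate + 92. Solving for 152 gives policy_rate = 5, within [1, 6].
Intervening on tariff: inflation = 16*tariff + 60. Reaching 152 requires tariff = 23/4, not an integer.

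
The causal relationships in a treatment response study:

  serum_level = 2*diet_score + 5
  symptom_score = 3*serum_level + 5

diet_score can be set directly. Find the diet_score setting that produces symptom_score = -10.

diet_score = -5

Substituting into the symptom_score equation gives symptom_score = 6*diet_score + 20.
Solve 6*diet_score + 20 = -10: diet_score = (-10 - 20) / 6 = -5.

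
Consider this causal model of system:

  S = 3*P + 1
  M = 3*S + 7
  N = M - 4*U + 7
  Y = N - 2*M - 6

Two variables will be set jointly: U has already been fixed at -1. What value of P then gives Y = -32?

With U held at -1:
Substituting into the M equation gives M = 9*P + 10.
So N = 9*P + 21.
So Y = -9*P - 5.
Solve -9*P - 5 = -32: P = (-32 + 5) / -9 = 3.

P = 3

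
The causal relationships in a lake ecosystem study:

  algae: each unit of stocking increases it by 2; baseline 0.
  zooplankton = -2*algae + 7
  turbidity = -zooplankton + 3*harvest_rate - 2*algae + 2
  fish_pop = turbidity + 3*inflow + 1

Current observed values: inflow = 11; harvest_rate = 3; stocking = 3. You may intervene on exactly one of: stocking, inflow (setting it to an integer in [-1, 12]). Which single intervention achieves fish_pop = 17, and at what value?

set inflow = 4

Intervening on stocking: the paths from stocking to fish_pop cancel (net effect zero), leaving fish_pop = 38; 17 is unreachable this way.
Intervening on inflow: with other inputs at their observed values, fish_pop = 3*inflow + 5. Solving for 17 gives inflow = 4, within [-1, 12].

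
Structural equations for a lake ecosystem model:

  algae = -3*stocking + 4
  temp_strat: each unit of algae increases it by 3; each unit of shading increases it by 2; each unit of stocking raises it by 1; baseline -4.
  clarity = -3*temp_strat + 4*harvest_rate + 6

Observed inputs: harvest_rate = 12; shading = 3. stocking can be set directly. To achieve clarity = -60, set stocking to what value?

Substituting into the temp_strat equation gives temp_strat = -8*stocking + 14.
Substituting into the clarity equation gives clarity = 24*stocking + 12.
Solve 24*stocking + 12 = -60: stocking = (-60 - 12) / 24 = -3.

stocking = -3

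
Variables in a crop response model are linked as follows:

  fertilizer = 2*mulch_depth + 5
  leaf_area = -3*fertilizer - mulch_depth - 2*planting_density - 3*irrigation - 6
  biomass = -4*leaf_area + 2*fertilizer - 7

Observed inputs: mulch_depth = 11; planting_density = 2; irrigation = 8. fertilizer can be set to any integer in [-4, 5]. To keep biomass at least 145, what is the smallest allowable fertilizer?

Intervening on fertilizer fixes its value directly, overriding its dependence on mulch_depth.
Substituting into the leaf_area equation gives leaf_area = -3*fertilizer - 45.
This gives biomass = 14*fertilizer + 173.
Require 14*fertilizer + 173 ≥ 145, so fertilizer ≥ -2.
The smallest integer in [-4, 5] satisfying this is -2.

fertilizer = -2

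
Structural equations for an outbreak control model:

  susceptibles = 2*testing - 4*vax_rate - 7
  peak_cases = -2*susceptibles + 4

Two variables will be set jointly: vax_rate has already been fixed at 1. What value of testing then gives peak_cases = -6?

testing = 8

With vax_rate held at 1:
Substituting into the susceptibles equation gives susceptibles = 2*testing - 11.
peak_cases becomes -4*testing + 26.
Solve -4*testing + 26 = -6: testing = (-6 - 26) / -4 = 8.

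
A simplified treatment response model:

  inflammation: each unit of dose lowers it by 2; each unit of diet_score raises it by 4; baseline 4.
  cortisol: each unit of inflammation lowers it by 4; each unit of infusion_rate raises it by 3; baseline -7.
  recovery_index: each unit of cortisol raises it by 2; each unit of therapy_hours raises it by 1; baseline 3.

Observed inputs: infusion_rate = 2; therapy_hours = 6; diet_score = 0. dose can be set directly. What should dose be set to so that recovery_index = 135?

dose = 10

Substituting into the inflammation equation gives inflammation = -2*dose + 4.
cortisol becomes 8*dose - 17.
This gives recovery_index = 16*dose - 25.
Solve 16*dose - 25 = 135: dose = (135 + 25) / 16 = 10.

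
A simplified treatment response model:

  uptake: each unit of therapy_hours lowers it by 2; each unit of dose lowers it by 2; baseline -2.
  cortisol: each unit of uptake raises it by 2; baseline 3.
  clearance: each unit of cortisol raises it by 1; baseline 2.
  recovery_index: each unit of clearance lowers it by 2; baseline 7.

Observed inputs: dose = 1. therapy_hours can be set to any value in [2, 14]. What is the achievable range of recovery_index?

Substituting into the uptake equation gives uptake = -2*therapy_hours - 4.
This gives cortisol = -4*therapy_hours - 5.
Substituting into the clearance equation gives clearance = -4*therapy_hours - 3.
So recovery_index = 8*therapy_hours + 13.
Linear in therapy_hours, so extremes are at the endpoints: therapy_hours = 2 gives recovery_index = 29; therapy_hours = 14 gives recovery_index = 125.

29 to 125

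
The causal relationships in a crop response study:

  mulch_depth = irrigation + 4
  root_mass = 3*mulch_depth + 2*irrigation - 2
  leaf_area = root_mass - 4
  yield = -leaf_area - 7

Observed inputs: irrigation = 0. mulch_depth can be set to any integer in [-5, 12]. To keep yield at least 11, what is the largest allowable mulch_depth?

Intervening on mulch_depth fixes its value directly, overriding its dependence on irrigation.
Substituting into the root_mass equation gives root_mass = 3*mulch_depth - 2.
Substituting into the leaf_area equation gives leaf_area = 3*mulch_depth - 6.
Substituting into the yield equation gives yield = -3*mulch_depth - 1.
Require -3*mulch_depth - 1 ≥ 11, so mulch_depth ≤ -4.
The largest integer in [-5, 12] satisfying this is -4.

mulch_depth = -4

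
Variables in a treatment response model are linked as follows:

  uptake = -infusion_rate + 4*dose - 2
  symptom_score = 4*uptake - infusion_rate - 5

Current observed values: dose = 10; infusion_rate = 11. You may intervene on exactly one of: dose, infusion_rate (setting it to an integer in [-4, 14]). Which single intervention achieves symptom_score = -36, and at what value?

Intervening on dose: with other inputs at their observed values, symptom_score = 16*dose - 68. Solving for -36 gives dose = 2, within [-4, 14].
Intervening on infusion_rate: symptom_score = -5*infusion_rate + 147. Reaching -36 requires infusion_rate = 183/5, not an integer.

set dose = 2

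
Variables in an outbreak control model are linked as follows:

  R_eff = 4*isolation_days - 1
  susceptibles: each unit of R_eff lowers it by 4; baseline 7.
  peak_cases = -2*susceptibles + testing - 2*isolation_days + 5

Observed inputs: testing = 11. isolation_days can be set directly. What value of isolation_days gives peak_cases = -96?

isolation_days = -3

Substituting into the susceptibles equation gives susceptibles = -16*isolation_days + 11.
peak_cases becomes 30*isolation_days - 6.
Solve 30*isolation_days - 6 = -96: isolation_days = (-96 + 6) / 30 = -3.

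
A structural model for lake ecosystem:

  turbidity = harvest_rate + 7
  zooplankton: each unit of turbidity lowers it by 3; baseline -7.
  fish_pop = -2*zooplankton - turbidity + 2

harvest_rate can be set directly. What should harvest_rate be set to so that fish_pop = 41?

Substituting into the zooplankton equation gives zooplankton = -3*harvest_rate - 28.
Substituting into the fish_pop equation gives fish_pop = 5*harvest_rate + 51.
Solve 5*harvest_rate + 51 = 41: harvest_rate = (41 - 51) / 5 = -2.

harvest_rate = -2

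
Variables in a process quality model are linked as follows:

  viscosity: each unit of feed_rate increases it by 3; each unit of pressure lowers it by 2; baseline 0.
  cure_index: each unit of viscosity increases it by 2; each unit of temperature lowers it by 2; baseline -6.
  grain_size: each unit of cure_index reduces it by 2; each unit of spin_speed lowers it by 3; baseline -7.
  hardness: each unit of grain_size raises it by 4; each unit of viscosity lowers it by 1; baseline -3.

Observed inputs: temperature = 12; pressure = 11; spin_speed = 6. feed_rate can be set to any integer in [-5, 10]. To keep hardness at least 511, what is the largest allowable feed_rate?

feed_rate = 0

Substituting into the viscosity equation gives viscosity = 3*feed_rate - 22.
This gives cure_index = 6*feed_rate - 74.
So grain_size = -12*feed_rate + 123.
Substituting into the hardness equation gives hardness = -51*feed_rate + 511.
Require -51*feed_rate + 511 ≥ 511, so feed_rate ≤ 0.
The largest integer in [-5, 10] satisfying this is 0.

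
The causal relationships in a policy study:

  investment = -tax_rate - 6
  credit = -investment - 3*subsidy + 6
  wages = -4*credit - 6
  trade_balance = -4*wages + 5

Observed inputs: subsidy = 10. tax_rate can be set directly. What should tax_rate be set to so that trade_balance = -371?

Substituting into the credit equation gives credit = tax_rate - 18.
Substituting into the wages equation gives wages = -4*tax_rate + 66.
Substituting into the trade_balance equation gives trade_balance = 16*tax_rate - 259.
Solve 16*tax_rate - 259 = -371: tax_rate = (-371 + 259) / 16 = -7.

tax_rate = -7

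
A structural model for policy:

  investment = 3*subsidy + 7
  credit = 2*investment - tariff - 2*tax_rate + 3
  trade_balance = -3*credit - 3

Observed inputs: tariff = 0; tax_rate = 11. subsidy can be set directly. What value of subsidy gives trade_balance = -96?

subsidy = 6

Substituting into the credit equation gives credit = 6*subsidy - 5.
Substituting into the trade_balance equation gives trade_balance = -18*subsidy + 12.
Solve -18*subsidy + 12 = -96: subsidy = (-96 - 12) / -18 = 6.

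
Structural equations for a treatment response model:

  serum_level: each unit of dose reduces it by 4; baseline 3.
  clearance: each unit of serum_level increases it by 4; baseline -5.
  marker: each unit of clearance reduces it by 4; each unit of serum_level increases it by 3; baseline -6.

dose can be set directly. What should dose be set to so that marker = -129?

Substituting into the clearance equation gives clearance = -16*dose + 7.
marker becomes 52*dose - 25.
Solve 52*dose - 25 = -129: dose = (-129 + 25) / 52 = -2.

dose = -2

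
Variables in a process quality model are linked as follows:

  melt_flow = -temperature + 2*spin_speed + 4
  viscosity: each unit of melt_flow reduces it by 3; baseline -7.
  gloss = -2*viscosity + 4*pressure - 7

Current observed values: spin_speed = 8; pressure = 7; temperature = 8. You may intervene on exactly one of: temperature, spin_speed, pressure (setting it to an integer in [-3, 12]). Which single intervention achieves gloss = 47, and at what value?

set spin_speed = 3

Intervening on temperature: gloss = -6*temperature + 155. Reaching 47 requires temperature = 18, outside [-3, 12].
Intervening on spin_speed: with other inputs at their observed values, gloss = 12*spin_speed + 11. Solving for 47 gives spin_speed = 3, within [-3, 12].
Intervening on pressure: gloss = 4*pressure + 79. Reaching 47 requires pressure = -8, outside [-3, 12].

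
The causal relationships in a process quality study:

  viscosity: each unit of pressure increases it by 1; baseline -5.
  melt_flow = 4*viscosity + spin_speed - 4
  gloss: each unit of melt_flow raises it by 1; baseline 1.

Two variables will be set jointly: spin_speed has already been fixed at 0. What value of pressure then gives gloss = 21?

With spin_speed held at 0:
Substituting into the melt_flow equation gives melt_flow = 4*pressure - 24.
gloss becomes 4*pressure - 23.
Solve 4*pressure - 23 = 21: pressure = (21 + 23) / 4 = 11.

pressure = 11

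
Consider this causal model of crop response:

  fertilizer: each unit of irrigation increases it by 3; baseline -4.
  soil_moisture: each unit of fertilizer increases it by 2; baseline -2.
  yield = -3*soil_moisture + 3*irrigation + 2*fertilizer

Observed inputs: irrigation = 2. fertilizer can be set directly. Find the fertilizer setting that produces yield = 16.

Intervening on fertilizer fixes its value directly, overriding its dependence on irrigation.
Substituting into the yield equation gives yield = -4*fertilizer + 12.
Solve -4*fertilizer + 12 = 16: fertilizer = (16 - 12) / -4 = -1.

fertilizer = -1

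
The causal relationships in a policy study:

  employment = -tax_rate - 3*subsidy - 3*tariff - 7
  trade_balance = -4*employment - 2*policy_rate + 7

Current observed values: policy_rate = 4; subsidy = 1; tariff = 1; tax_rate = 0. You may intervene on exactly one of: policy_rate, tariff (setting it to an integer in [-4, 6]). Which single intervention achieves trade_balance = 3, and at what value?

set tariff = -3

Intervening on policy_rate: trade_balance = -2*policy_rate + 59. Reaching 3 requires policy_rate = 28, outside [-4, 6].
Intervening on tariff: with other inputs at their observed values, trade_balance = 12*tariff + 39. Solving for 3 gives tariff = -3, within [-4, 6].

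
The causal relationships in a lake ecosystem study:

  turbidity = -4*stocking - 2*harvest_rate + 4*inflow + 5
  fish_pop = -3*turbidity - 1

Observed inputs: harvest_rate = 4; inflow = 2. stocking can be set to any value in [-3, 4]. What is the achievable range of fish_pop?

-52 to 32

Substituting into the turbidity equation gives turbidity = -4*stocking + 5.
Substituting into the fish_pop equation gives fish_pop = 12*stocking - 16.
Linear in stocking, so extremes are at the endpoints: stocking = -3 gives fish_pop = -52; stocking = 4 gives fish_pop = 32.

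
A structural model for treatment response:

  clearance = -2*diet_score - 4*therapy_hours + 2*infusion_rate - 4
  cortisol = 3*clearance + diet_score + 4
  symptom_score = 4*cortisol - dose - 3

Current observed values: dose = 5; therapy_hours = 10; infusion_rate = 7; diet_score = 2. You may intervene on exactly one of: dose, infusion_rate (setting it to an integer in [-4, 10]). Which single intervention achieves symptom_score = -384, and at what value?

Intervening on dose: with other inputs at their observed values, symptom_score = -dose - 387. Solving for -384 gives dose = -3, within [-4, 10].
Intervening on infusion_rate: symptom_score = 24*infusion_rate - 560. Reaching -384 requires infusion_rate = 22/3, not an integer.

set dose = -3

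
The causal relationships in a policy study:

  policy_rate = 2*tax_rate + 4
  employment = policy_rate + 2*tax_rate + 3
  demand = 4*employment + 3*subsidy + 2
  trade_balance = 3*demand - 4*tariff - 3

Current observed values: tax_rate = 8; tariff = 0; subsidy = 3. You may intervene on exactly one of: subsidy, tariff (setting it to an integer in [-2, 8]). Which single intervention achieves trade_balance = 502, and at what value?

set tariff = -1

Intervening on subsidy: trade_balance = 9*subsidy + 471. Reaching 502 requires subsidy = 31/9, not an integer.
Intervening on tariff: with other inputs at their observed values, trade_balance = -4*tariff + 498. Solving for 502 gives tariff = -1, within [-2, 8].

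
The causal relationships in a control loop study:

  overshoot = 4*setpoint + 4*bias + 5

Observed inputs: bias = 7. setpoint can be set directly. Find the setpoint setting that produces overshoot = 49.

setpoint = 4

Substituting into the overshoot equation gives overshoot = 4*setpoint + 33.
Solve 4*setpoint + 33 = 49: setpoint = (49 - 33) / 4 = 4.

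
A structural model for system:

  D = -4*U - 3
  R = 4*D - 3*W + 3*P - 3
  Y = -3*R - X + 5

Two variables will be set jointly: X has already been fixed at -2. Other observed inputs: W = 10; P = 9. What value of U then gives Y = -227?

With X held at -2:
Substituting into the R equation gives R = -16*U - 18.
Substituting into the Y equation gives Y = 48*U + 61.
Solve 48*U + 61 = -227: U = (-227 - 61) / 48 = -6.

U = -6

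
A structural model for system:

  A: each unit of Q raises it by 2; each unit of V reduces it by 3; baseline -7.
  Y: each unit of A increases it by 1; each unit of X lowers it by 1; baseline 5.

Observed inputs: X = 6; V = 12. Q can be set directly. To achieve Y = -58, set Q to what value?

Q = -7

Substituting into the A equation gives A = 2*Q - 43.
Substituting into the Y equation gives Y = 2*Q - 44.
Solve 2*Q - 44 = -58: Q = (-58 + 44) / 2 = -7.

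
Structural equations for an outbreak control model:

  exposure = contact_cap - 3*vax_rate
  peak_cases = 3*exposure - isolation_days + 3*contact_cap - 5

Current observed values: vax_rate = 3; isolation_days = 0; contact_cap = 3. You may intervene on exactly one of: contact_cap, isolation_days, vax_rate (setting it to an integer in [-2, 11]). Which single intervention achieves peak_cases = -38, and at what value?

set contact_cap = -1

Intervening on contact_cap: with other inputs at their observed values, peak_cases = 6*contact_cap - 32. Solving for -38 gives contact_cap = -1, within [-2, 11].
Intervening on isolation_days: peak_cases = -isolation_days - 14. Reaching -38 requires isolation_days = 24, outside [-2, 11].
Intervening on vax_rate: peak_cases = -9*vax_rate + 13. Reaching -38 requires vax_rate = 17/3, not an integer.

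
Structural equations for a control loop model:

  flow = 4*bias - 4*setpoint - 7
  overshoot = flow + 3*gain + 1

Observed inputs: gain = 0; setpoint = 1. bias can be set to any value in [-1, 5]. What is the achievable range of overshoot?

Substituting into the flow equation gives flow = 4*bias - 11.
So overshoot = 4*bias - 10.
Linear in bias, so extremes are at the endpoints: bias = -1 gives overshoot = -14; bias = 5 gives overshoot = 10.

-14 to 10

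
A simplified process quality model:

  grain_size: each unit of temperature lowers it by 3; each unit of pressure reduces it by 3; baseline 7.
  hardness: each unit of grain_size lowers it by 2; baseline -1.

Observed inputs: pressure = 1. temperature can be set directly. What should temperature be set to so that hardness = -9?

temperature = 0

Substituting into the grain_size equation gives grain_size = -3*temperature + 4.
hardness becomes 6*temperature - 9.
Solve 6*temperature - 9 = -9: temperature = (-9 + 9) / 6 = 0.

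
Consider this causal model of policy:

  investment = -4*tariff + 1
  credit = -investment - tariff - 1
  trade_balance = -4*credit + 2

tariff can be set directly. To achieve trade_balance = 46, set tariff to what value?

Substituting into the credit equation gives credit = 3*tariff - 2.
Substituting into the trade_balance equation gives trade_balance = -12*tariff + 10.
Solve -12*tariff + 10 = 46: tariff = (46 - 10) / -12 = -3.

tariff = -3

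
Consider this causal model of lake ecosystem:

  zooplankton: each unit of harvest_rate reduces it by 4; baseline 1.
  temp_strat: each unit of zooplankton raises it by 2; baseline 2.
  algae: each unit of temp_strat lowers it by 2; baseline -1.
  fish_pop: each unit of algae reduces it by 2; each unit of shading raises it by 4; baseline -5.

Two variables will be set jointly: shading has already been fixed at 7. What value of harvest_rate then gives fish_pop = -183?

With shading held at 7:
Substituting into the temp_strat equation gives temp_strat = -8*harvest_rate + 4.
Substituting into the algae equation gives algae = 16*harvest_rate - 9.
fish_pop becomes -32*harvest_rate + 41.
Solve -32*harvest_rate + 41 = -183: harvest_rate = (-183 - 41) / -32 = 7.

harvest_rate = 7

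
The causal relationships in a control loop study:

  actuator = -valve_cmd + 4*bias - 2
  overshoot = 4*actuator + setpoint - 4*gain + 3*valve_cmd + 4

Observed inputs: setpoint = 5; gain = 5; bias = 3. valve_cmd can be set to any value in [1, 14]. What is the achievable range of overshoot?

15 to 28

Substituting into the actuator equation gives actuator = -valve_cmd + 10.
Substituting into the overshoot equation gives overshoot = -valve_cmd + 29.
Linear in valve_cmd, so extremes are at the endpoints: valve_cmd = 1 gives overshoot = 28; valve_cmd = 14 gives overshoot = 15.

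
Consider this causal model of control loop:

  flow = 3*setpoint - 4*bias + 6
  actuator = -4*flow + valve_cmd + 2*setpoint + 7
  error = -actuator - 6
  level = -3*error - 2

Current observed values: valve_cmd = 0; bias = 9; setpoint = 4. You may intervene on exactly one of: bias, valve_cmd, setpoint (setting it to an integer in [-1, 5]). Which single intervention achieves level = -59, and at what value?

set bias = 2

Intervening on bias: with other inputs at their observed values, level = 48*bias - 155. Solving for -59 gives bias = 2, within [-1, 5].
Intervening on valve_cmd: level = 3*valve_cmd + 277. Reaching -59 requires valve_cmd = -112, outside [-1, 5].
Intervening on setpoint: level = -30*setpoint + 397. Reaching -59 requires setpoint = 76/5, not an integer.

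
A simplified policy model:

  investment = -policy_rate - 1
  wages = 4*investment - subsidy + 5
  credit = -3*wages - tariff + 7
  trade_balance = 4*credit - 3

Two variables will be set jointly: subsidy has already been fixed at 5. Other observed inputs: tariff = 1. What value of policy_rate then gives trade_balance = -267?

policy_rate = -7

With subsidy held at 5:
Substituting into the wages equation gives wages = -4*policy_rate - 4.
credit becomes 12*policy_rate + 18.
Substituting into the trade_balance equation gives trade_balance = 48*policy_rate + 69.
Solve 48*policy_rate + 69 = -267: policy_rate = (-267 - 69) / 48 = -7.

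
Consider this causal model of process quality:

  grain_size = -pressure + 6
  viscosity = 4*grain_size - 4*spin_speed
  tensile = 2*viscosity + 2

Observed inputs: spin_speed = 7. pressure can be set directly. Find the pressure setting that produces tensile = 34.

Substituting into the viscosity equation gives viscosity = -4*pressure - 4.
Substituting into the tensile equation gives tensile = -8*pressure - 6.
Solve -8*pressure - 6 = 34: pressure = (34 + 6) / -8 = -5.

pressure = -5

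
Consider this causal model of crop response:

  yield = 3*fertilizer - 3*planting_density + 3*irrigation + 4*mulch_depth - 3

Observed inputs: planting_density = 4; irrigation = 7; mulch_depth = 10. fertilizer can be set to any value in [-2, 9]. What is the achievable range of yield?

Substituting into the yield equation gives yield = 3*fertilizer + 46.
Linear in fertilizer, so extremes are at the endpoints: fertilizer = -2 gives yield = 40; fertilizer = 9 gives yield = 73.

40 to 73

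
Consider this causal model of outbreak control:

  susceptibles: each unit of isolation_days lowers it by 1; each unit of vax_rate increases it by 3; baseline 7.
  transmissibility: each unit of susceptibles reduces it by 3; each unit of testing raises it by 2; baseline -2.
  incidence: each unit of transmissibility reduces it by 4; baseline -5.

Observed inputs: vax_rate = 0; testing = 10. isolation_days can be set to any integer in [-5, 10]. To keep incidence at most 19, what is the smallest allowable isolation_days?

Substituting into the susceptibles equation gives susceptibles = -isolation_days + 7.
So transmissibility = 3*isolation_days - 3.
incidence becomes -12*isolation_days + 7.
Require -12*isolation_days + 7 ≤ 19, so isolation_days ≥ -1.
The smallest integer in [-5, 10] satisfying this is -1.

isolation_days = -1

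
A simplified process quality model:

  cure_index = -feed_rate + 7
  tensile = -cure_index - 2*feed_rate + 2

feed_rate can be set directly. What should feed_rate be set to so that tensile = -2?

feed_rate = -3

Substituting into the tensile equation gives tensile = -feed_rate - 5.
Solve -feed_rate - 5 = -2: feed_rate = (-2 + 5) / -1 = -3.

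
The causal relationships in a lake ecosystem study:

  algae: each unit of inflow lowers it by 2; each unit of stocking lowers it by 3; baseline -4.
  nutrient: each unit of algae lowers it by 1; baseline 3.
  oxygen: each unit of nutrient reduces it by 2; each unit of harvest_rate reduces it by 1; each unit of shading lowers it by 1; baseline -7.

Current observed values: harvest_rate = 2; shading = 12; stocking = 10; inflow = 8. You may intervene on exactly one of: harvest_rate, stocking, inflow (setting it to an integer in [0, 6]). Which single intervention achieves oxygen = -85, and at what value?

set stocking = 3

Intervening on harvest_rate: oxygen = -harvest_rate - 125. Reaching -85 requires harvest_rate = -40, outside [0, 6].
Intervening on stocking: with other inputs at their observed values, oxygen = -6*stocking - 67. Solving for -85 gives stocking = 3, within [0, 6].
Intervening on inflow: oxygen = -4*inflow - 95. Reaching -85 requires inflow = -5/2, not an integer.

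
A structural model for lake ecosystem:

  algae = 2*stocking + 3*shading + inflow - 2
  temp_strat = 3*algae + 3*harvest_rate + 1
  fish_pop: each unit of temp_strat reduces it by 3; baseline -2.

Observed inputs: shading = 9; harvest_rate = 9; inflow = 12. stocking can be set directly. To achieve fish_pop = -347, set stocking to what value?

stocking = -4

Substituting into the algae equation gives algae = 2*stocking + 37.
This gives temp_strat = 6*stocking + 139.
Substituting into the fish_pop equation gives fish_pop = -18*stocking - 419.
Solve -18*stocking - 419 = -347: stocking = (-347 + 419) / -18 = -4.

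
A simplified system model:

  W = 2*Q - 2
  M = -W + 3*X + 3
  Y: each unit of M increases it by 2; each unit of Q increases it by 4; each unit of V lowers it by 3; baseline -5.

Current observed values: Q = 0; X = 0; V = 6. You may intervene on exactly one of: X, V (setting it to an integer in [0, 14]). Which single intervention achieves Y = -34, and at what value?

set V = 13

Intervening on X: Y = 6*X - 13. Reaching -34 requires X = -7/2, not an integer.
Intervening on V: with other inputs at their observed values, Y = -3*V + 5. Solving for -34 gives V = 13, within [0, 14].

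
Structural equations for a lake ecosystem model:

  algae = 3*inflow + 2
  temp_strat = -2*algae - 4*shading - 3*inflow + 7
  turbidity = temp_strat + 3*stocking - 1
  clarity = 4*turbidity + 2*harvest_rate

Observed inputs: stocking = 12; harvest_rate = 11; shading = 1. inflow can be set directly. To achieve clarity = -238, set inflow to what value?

inflow = 11

Substituting into the temp_strat equation gives temp_strat = -9*inflow - 1.
Substituting into the turbidity equation gives turbidity = -9*inflow + 34.
This gives clarity = -36*inflow + 158.
Solve -36*inflow + 158 = -238: inflow = (-238 - 158) / -36 = 11.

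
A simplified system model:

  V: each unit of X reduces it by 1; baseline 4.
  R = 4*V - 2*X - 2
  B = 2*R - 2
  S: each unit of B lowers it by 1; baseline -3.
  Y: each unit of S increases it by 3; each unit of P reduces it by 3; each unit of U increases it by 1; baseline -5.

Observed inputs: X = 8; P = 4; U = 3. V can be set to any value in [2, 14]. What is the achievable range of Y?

-245 to 43

Intervening on V fixes its value directly, overriding its dependence on X.
Substituting into the R equation gives R = 4*V - 18.
B becomes 8*V - 38.
Substituting into the S equation gives S = -8*V + 35.
Substituting into the Y equation gives Y = -24*V + 91.
Linear in V, so extremes are at the endpoints: V = 2 gives Y = 43; V = 14 gives Y = -245.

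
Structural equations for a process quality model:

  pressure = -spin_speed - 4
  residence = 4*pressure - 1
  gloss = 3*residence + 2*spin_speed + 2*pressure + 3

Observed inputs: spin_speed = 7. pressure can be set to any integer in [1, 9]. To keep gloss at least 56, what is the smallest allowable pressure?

pressure = 3

Intervening on pressure fixes its value directly, overriding its dependence on spin_speed.
Substituting into the gloss equation gives gloss = 14*pressure + 14.
Require 14*pressure + 14 ≥ 56, so pressure ≥ 3.
The smallest integer in [1, 9] satisfying this is 3.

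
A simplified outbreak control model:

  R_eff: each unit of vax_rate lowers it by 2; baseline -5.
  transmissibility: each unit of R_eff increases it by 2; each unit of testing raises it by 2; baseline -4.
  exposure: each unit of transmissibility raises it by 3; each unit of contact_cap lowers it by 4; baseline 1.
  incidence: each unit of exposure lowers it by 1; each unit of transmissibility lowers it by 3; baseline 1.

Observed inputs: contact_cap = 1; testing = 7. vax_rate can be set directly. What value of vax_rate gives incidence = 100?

vax_rate = 4

Substituting into the transmissibility equation gives transmissibility = -4*vax_rate.
Substituting into the exposure equation gives exposure = -12*vax_rate - 3.
Substituting into the incidence equation gives incidence = 24*vax_rate + 4.
Solve 24*vax_rate + 4 = 100: vax_rate = (100 - 4) / 24 = 4.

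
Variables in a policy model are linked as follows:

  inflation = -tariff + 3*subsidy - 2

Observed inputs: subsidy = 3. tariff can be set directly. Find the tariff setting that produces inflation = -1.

Substituting into the inflation equation gives inflation = -tariff + 7.
Solve -tariff + 7 = -1: tariff = (-1 - 7) / -1 = 8.

tariff = 8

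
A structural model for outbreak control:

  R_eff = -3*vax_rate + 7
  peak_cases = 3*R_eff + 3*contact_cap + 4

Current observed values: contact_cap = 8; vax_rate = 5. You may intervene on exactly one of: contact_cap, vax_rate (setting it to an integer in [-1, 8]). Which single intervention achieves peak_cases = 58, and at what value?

set vax_rate = -1

Intervening on contact_cap: peak_cases = 3*contact_cap - 20. Reaching 58 requires contact_cap = 26, outside [-1, 8].
Intervening on vax_rate: with other inputs at their observed values, peak_cases = -9*vax_rate + 49. Solving for 58 gives vax_rate = -1, within [-1, 8].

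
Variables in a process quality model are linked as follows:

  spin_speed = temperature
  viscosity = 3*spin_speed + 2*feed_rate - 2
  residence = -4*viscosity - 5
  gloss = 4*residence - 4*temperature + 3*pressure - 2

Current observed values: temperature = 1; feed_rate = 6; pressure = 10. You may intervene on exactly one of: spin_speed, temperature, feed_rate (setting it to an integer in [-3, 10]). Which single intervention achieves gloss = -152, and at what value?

Intervening on spin_speed: gloss = -48*spin_speed - 156. Reaching -152 requires spin_speed = -1/12, not an integer.
Intervening on temperature: with other inputs at their observed values, gloss = -52*temperature - 152. Solving for -152 gives temperature = 0, within [-3, 10].
Intervening on feed_rate: gloss = -32*feed_rate - 12. Reaching -152 requires feed_rate = 35/8, not an integer.

set temperature = 0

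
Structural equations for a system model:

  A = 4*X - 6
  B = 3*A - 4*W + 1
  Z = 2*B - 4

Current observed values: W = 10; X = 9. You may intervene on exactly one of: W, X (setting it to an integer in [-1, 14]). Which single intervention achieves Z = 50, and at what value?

set X = 7

Intervening on W: Z = -8*W + 178. Reaching 50 requires W = 16, outside [-1, 14].
Intervening on X: with other inputs at their observed values, Z = 24*X - 118. Solving for 50 gives X = 7, within [-1, 14].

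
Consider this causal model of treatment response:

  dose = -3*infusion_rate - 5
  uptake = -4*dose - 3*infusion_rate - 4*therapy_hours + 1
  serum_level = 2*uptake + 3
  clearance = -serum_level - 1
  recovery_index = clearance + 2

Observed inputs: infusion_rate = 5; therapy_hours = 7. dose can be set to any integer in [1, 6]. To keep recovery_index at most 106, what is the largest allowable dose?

dose = 3

Intervening on dose fixes its value directly, overriding its dependence on infusion_rate.
Substituting into the uptake equation gives uptake = -4*dose - 42.
This gives serum_level = -8*dose - 81.
So clearance = 8*dose + 80.
Substituting into the recovery_index equation gives recovery_index = 8*dose + 82.
Require 8*dose + 82 ≤ 106, so dose ≤ 3.
The largest integer in [1, 6] satisfying this is 3.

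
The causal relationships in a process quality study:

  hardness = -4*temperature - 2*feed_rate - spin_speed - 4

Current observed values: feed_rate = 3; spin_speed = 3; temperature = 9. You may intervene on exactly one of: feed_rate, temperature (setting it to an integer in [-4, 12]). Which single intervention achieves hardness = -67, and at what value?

set feed_rate = 12

Intervening on feed_rate: with other inputs at their observed values, hardness = -2*feed_rate - 43. Solving for -67 gives feed_rate = 12, within [-4, 12].
Intervening on temperature: hardness = -4*temperature - 13. Reaching -67 requires temperature = 27/2, not an integer.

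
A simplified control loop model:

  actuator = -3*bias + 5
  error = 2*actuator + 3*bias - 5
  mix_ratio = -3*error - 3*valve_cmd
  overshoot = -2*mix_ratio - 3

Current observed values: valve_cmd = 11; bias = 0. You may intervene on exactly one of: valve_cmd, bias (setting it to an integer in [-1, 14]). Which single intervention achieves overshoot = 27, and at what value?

Intervening on valve_cmd: with other inputs at their observed values, overshoot = 6*valve_cmd + 27. Solving for 27 gives valve_cmd = 0, within [-1, 14].
Intervening on bias: overshoot = -18*bias + 93. Reaching 27 requires bias = 11/3, not an integer.

set valve_cmd = 0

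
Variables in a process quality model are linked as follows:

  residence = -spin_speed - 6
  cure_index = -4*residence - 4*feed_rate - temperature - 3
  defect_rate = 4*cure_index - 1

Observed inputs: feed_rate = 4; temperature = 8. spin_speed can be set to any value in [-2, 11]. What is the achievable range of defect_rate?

-45 to 163

Substituting into the cure_index equation gives cure_index = 4*spin_speed - 3.
So defect_rate = 16*spin_speed - 13.
Linear in spin_speed, so extremes are at the endpoints: spin_speed = -2 gives defect_rate = -45; spin_speed = 11 gives defect_rate = 163.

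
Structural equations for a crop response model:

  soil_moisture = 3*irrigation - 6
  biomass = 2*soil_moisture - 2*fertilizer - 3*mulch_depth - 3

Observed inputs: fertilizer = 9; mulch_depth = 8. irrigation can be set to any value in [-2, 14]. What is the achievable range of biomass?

-69 to 27

Substituting into the biomass equation gives biomass = 6*irrigation - 57.
Linear in irrigation, so extremes are at the endpoints: irrigation = -2 gives biomass = -69; irrigation = 14 gives biomass = 27.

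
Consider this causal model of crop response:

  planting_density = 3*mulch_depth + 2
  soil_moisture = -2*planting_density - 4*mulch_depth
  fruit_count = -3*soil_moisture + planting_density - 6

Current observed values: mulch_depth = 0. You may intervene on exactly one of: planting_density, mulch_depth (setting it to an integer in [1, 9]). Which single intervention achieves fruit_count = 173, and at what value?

Intervening on planting_density: fruit_count = 7*planting_density - 6. Reaching 173 requires planting_density = 179/7, not an integer.
Intervening on mulch_depth: with other inputs at their observed values, fruit_count = 33*mulch_depth + 8. Solving for 173 gives mulch_depth = 5, within [1, 9].

set mulch_depth = 5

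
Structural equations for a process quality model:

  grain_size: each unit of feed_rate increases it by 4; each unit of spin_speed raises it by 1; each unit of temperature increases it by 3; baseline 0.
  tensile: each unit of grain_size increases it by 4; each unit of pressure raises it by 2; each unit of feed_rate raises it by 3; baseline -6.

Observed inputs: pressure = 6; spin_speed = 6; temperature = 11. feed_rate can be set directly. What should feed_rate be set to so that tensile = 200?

feed_rate = 2

Substituting into the grain_size equation gives grain_size = 4*feed_rate + 39.
Substituting into the tensile equation gives tensile = 19*feed_rate + 162.
Solve 19*feed_rate + 162 = 200: feed_rate = (200 - 162) / 19 = 2.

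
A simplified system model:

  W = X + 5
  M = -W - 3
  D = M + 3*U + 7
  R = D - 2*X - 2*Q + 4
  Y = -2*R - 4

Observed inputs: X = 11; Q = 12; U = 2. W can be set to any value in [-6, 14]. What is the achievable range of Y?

48 to 88

Intervening on W fixes its value directly, overriding its dependence on X.
Substituting into the D equation gives D = -W + 10.
So R = -W - 32.
Substituting into the Y equation gives Y = 2*W + 60.
Linear in W, so extremes are at the endpoints: W = -6 gives Y = 48; W = 14 gives Y = 88.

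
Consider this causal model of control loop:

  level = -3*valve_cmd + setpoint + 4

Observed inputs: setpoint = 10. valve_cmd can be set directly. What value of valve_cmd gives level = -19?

Substituting into the level equation gives level = -3*valve_cmd + 14.
Solve -3*valve_cmd + 14 = -19: valve_cmd = (-19 - 14) / -3 = 11.

valve_cmd = 11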